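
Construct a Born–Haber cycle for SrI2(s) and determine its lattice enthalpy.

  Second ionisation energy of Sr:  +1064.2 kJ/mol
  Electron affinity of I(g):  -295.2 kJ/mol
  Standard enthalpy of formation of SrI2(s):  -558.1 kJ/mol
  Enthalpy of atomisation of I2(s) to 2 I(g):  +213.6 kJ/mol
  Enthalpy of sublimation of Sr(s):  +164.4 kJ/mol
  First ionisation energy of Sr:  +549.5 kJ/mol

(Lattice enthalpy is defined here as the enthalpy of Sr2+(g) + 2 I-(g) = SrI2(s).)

U = -1959.4 kJ/mol

ΔHf° = 1·ΔHsub + 1·(ΣIE) + 1·D(I2) + 2·EA + U
-558.1 = 1·(+164.4) + 1·(+1613.7) + 1·(+213.6) + 2·(-295.2) + U
U = -558.1 − (+1401.3) = -1959.4 kJ/mol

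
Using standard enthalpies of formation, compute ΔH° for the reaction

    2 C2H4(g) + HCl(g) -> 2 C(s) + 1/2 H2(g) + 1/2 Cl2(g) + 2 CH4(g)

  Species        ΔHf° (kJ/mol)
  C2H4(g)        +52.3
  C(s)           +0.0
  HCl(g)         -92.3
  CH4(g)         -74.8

ΔH° = -161.9 kJ/mol

Products: 2·(+0.0) + 1/2·(+0.0) + 1/2·(+0.0) + 2·(-74.8) = -149.6
Reactants: 2·(+52.3) + 1·(-92.3) = +12.3
ΔH° = (-149.6) − (+12.3) = -161.9 kJ/mol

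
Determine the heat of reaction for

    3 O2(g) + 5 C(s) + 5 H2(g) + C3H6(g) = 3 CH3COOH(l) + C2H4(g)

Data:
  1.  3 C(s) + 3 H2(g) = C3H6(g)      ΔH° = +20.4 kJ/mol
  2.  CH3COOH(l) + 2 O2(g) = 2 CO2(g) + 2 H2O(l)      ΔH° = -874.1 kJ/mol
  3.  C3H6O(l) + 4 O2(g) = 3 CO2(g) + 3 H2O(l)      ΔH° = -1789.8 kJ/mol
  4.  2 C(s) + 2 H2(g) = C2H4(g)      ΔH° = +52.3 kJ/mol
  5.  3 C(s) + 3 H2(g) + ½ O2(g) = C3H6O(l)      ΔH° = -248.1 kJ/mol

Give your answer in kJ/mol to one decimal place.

ΔH° = -1421.6 kJ/mol

eq. 1 reversed (reverse to put C3H6(g) on the reactant side): -20.4 kJ/mol
eq. 2 reversed and × 3 (reverse to put CH3COOH(l) on the product side; scale by 3 for the 3 CH3COOH(l)): (-3)·(-874.1) = +2622.3 kJ/mol
eq. 3 × 2: (2)·(-1789.8) = -3579.6 kJ/mol
eq. 4 as written (C2H4(g) already on the product side): +52.3 kJ/mol
eq. 5 × 2: (2)·(-248.1) = -496.2 kJ/mol
ΔH° = (-1)·(+20.4) + (-3)·(-874.1) + (2)·(-1789.8) + (1)·(+52.3) + (2)·(-248.1) = -1421.6 kJ/mol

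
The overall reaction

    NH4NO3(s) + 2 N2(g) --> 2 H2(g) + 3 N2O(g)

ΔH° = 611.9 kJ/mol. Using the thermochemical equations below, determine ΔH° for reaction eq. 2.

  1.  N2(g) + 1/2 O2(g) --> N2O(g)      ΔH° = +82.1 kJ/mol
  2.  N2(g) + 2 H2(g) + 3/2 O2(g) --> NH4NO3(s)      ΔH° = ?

ΔH° = -365.6 kJ/mol

eq. 1 × 3 (×3 to match 3 N2O(g) in the target): (3)·(+82.1) = +246.3 kJ/mol
eq. 2 reversed (NH4NO3(s) must end up as a reactant): contributes −x
+611.9 = (+246.3) − x
x = (+611.9 − (+246.3)) / (-1) = -365.6 kJ/mol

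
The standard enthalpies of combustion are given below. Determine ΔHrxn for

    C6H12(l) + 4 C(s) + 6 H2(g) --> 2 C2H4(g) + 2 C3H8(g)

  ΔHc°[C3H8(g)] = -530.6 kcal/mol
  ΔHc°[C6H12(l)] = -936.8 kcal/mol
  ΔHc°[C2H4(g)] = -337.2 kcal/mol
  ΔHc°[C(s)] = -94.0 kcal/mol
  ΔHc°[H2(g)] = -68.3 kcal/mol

Using ΔH = Σ nΔHc°(reactants) − Σ nΔHc°(products):
= [1·(-936.8) + 4·(-94.0) + 6·(-68.3)] − [2·(-337.2) + 2·(-530.6)]
= 13.0 kcal/mol

ΔHrxn = 13.0 kcal/mol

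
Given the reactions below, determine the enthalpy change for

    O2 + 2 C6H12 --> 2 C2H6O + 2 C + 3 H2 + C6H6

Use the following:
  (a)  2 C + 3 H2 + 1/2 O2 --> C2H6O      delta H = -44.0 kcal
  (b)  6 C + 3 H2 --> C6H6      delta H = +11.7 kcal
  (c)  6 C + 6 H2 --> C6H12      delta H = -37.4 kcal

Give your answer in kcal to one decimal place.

(a) × 2 (scale by 2 for the 2 C2H6O): (2)·(-44.0) = -88.0 kcal
(b) as written (C6H6 already on the product side): +11.7 kcal
(c) reversed and × 2 (reverse to put C6H12 on the reactant side; scale by 2 for the 2 C6H12): (-2)·(-37.4) = +74.8 kcal
delta H = (-88.0) + (+11.7) + (+74.8) = -1.5 kcal

delta H = -1.5 kcal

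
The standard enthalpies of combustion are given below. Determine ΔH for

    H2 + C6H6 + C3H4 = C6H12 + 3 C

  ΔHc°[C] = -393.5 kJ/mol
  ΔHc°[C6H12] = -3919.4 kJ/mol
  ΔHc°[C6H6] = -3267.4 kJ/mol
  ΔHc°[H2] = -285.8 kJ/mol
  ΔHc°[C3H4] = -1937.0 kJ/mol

With combustion enthalpies, reactants minus products:
= [1·(-285.8) + 1·(-3267.4) + 1·(-1937.0)] − [1·(-3919.4) + 3·(-393.5)]
= -390.3 kJ/mol

ΔH = -390.3 kJ/mol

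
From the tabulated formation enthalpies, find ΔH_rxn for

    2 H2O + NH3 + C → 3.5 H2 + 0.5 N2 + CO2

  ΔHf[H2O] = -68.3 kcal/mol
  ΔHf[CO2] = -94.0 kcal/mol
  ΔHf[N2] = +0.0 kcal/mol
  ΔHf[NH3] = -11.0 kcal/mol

ΔH_rxn = 53.6 kcal/mol

Products: 7/2·(+0.0) + 1/2·(+0.0) + 1·(-94.0) = -94.0
Reactants: 2·(-68.3) + 1·(-11.0) + 1·(+0.0) = -147.6
ΔH_rxn = (-94.0) − (-147.6) = 53.6 kcal/mol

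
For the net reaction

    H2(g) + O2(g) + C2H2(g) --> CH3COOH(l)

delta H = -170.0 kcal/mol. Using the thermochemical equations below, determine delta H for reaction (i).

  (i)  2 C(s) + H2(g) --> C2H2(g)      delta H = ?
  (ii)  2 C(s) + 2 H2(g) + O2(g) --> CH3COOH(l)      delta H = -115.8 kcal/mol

delta H = 54.2 kcal/mol

(i) reversed (C2H2(g) must end up as a reactant): contributes −x
(ii) as written (CH3COOH(l) already on the product side): -115.8 kcal/mol
-170.0 = (-115.8) − x
x = (-170.0 − (-115.8)) / (-1) = 54.2 kcal/mol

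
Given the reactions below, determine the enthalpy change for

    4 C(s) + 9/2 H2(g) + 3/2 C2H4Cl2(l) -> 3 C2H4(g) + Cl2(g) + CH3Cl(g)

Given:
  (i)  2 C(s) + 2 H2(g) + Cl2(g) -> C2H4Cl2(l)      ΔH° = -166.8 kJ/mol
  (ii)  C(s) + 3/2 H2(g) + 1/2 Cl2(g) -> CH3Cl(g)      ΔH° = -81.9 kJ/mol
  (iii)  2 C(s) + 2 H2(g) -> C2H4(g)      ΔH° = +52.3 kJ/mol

(i) reversed and × 3/2 (C2H4Cl2(l) must end up as a reactant; ×3/2 to match 3/2 C2H4Cl2(l) in the target): (-3/2)·(-166.8) = +250.2 kJ/mol
(ii) as written (CH3Cl(g) already on the product side): -81.9 kJ/mol
(iii) × 3 (×3 to match 3 C2H4(g) in the target): (3)·(+52.3) = +156.9 kJ/mol
By Hess's law, ΔH° = (-3/2)·(-166.8) + (1)·(-81.9) + (3)·(+52.3) = 325.2 kJ/mol

ΔH° = 325.2 kJ/mol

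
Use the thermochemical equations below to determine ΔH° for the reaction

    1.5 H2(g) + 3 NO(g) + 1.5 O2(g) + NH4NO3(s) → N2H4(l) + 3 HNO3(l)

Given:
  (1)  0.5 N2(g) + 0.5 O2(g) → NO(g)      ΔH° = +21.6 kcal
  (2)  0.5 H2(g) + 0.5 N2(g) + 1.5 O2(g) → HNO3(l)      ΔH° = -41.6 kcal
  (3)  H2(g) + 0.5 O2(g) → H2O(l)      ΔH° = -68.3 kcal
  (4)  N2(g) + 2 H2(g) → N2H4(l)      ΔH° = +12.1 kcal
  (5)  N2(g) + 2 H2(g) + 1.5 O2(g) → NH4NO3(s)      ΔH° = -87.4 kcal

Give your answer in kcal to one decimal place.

(1) reversed and × 3 (reverse to put NO(g) on the reactant side; ×3 to match 3 NO(g) in the target): (-3)·(+21.6) = -64.8 kcal
(2) × 3 (scale by 3 for the 3 HNO3(l)): (3)·(-41.6) = -124.8 kcal
(3): not needed (H2O(l) appears nowhere else).
(4) as written (N2H4(l) already on the product side): +12.1 kcal
(5) reversed (NH4NO3(s) must end up as a reactant): +87.4 kcal
Since enthalpy is a state function, ΔH° = (-64.8) + (-124.8) + (+12.1) + (+87.4) = -90.1 kcal

ΔH° = -90.1 kcal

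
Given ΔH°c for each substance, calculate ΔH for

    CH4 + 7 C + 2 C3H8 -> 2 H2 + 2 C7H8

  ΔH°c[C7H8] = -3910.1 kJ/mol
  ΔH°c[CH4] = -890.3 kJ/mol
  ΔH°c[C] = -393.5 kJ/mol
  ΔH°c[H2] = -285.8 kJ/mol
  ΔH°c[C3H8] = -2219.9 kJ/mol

Using ΔH = Σ nΔHc°(reactants) − Σ nΔHc°(products):
= [1·(-890.3) + 7·(-393.5) + 2·(-2219.9)] − [2·(-285.8) + 2·(-3910.1)]
= 307.2 kJ/mol

ΔH = 307.2 kJ/mol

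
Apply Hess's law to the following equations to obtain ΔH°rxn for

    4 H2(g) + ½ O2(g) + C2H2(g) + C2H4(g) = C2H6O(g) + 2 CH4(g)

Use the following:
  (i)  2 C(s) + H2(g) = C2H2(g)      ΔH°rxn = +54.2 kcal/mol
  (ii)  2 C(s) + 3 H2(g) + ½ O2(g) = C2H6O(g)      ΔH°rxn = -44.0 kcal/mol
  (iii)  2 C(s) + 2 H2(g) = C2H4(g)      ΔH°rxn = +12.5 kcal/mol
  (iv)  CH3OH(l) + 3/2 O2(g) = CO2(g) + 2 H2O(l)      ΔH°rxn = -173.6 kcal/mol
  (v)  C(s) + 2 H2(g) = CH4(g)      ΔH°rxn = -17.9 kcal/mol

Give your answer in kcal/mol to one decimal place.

ΔH°rxn = -146.5 kcal/mol

(i) reversed: -54.2 kcal/mol
(ii) as written: -44.0 kcal/mol
(iii) reversed: -12.5 kcal/mol
(iv): not needed.
(v) × 2: (2)·(-17.9) = -35.8 kcal/mol
ΔH°rxn = (-54.2) + (-44.0) + (-12.5) + (-35.8) = -146.5 kcal/mol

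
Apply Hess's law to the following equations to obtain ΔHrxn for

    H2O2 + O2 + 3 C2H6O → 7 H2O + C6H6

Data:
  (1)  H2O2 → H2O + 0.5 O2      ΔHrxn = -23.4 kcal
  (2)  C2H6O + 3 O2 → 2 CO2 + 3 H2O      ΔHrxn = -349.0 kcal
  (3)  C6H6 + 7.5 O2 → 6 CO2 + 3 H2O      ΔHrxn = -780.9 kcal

ΔHrxn = -289.5 kcal

(1) as written (H2O2 already on the reactant side): -23.4 kcal
(2) × 3 (scale by 3 for the 3 C2H6O): (3)·(-349.0) = -1047.0 kcal
(3) reversed (reverse to put C6H6 on the product side): +780.9 kcal
ΔHrxn = (1)·(-23.4) + (3)·(-349.0) + (-1)·(-780.9) = -289.5 kcal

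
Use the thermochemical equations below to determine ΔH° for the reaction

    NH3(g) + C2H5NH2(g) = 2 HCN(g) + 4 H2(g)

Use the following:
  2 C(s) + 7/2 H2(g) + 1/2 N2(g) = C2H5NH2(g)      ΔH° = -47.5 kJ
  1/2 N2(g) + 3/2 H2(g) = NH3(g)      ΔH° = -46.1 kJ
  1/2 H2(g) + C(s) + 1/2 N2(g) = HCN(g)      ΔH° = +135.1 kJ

ΔH° = 363.8 kJ

equation 1 reversed (C2H5NH2(g) must end up as a reactant): +47.5 kJ
equation 2 reversed (reverse to put NH3(g) on the reactant side): +46.1 kJ
equation 3 × 2 (×2 to match 2 HCN(g) in the target): (2)·(+135.1) = +270.2 kJ
ΔH° = (+47.5) + (+46.1) + (+270.2) = 363.8 kJ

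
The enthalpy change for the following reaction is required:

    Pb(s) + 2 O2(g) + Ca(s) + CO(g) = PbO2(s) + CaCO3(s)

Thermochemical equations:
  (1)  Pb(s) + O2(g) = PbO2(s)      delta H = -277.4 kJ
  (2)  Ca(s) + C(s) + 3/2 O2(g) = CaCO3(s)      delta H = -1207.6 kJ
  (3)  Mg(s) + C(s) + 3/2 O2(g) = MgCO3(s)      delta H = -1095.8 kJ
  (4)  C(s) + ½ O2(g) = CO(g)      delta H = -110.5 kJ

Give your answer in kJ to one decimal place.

delta H = -1374.5 kJ

(1) as written (PbO2(s) already on the product side): -277.4 kJ
(2) as written (CaCO3(s) already on the product side): -1207.6 kJ
(3): not needed (MgCO3(s) appears nowhere else).
(4) reversed (CO(g) must end up as a reactant): +110.5 kJ
Combining the equations, delta H = (1)·(-277.4) + (1)·(-1207.6) + (-1)·(-110.5) = -1374.5 kJ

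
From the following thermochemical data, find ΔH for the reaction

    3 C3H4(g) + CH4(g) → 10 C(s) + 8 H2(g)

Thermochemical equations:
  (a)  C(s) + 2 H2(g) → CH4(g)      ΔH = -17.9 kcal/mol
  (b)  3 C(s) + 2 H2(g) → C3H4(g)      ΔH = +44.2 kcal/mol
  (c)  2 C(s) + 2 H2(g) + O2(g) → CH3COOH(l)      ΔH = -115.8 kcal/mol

ΔH = -114.7 kcal/mol

(a) reversed: +17.9 kcal/mol
(b) reversed and × 3: (-3)·(+44.2) = -132.6 kcal/mol
(c): not needed.
Summing the manipulated equations, ΔH = (-1)·(-17.9) + (-3)·(+44.2) = -114.7 kcal/mol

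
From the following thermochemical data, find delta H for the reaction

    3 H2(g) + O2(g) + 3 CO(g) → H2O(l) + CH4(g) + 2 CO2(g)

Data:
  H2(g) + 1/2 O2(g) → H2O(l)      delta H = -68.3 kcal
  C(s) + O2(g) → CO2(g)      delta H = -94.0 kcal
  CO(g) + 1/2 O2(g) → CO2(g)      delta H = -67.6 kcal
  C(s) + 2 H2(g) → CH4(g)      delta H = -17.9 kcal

equation 1 as written: -68.3 kcal
equation 2 reversed: +94.0 kcal
equation 3 × 3: (3)·(-67.6) = -202.8 kcal
equation 4 as written: -17.9 kcal
By Hess's law, delta H = (-68.3) + (+94.0) + (-202.8) + (-17.9) = -195.0 kcal

delta H = -195.0 kcal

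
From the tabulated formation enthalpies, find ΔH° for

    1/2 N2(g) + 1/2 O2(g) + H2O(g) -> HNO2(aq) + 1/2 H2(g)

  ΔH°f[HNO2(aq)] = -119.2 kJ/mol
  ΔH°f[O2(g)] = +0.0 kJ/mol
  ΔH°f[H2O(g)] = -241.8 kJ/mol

Products: 1·(-119.2) + 1/2·(+0.0) = -119.2
Reactants: 1/2·(+0.0) + 1/2·(+0.0) + 1·(-241.8) = -241.8
ΔH° = (-119.2) − (-241.8) = 122.6 kJ/mol

ΔH° = 122.6 kJ/mol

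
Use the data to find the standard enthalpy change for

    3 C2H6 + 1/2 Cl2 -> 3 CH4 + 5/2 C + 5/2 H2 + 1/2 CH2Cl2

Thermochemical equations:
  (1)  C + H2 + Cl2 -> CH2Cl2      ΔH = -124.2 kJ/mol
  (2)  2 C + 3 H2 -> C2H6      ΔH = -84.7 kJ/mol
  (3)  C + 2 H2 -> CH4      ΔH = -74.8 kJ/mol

(1) × 1/2: (1/2)·(-124.2) = -62.1 kJ/mol
(2) reversed and × 3: (-3)·(-84.7) = +254.1 kJ/mol
(3) × 3: (3)·(-74.8) = -224.4 kJ/mol
Summing the manipulated equations, ΔH = (1/2)·(-124.2) + (-3)·(-84.7) + (3)·(-74.8) = -32.4 kJ/mol

ΔH = -32.4 kJ/mol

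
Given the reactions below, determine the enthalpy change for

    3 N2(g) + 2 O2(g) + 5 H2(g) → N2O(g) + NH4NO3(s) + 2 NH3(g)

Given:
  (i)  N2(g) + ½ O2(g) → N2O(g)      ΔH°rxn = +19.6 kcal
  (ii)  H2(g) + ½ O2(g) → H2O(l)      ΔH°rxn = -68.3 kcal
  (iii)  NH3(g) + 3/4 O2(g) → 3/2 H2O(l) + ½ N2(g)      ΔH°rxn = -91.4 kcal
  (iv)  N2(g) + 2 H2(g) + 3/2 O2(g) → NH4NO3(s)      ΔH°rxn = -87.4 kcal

(i) as written (N2O(g) already on the product side): +19.6 kcal
(ii) × 3: (3)·(-68.3) = -204.9 kcal
(iii) reversed and × 2 (reverse to put NH3(g) on the product side; scale by 2 for the 2 NH3(g)): (-2)·(-91.4) = +182.8 kcal
(iv) as written (NH4NO3(s) already on the product side): -87.4 kcal
Since enthalpy is a state function, ΔH°rxn = (1)·(+19.6) + (3)·(-68.3) + (-2)·(-91.4) + (1)·(-87.4) = -89.9 kcal

ΔH°rxn = -89.9 kcal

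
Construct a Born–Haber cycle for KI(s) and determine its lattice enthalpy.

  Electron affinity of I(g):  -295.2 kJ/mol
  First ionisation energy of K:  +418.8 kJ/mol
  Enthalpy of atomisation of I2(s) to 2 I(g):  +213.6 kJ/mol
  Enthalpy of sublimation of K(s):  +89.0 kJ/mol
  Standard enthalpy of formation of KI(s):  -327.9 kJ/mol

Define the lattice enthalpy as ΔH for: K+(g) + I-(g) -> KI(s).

U = -647.3 kJ/mol

ΔHf° = 1·ΔHsub + 1·(ΣIE) + 1/2·D(I2) + 1·EA + U
-327.9 = 1·(+89.0) + 1·(+418.8) + 1/2·(+213.6) + 1·(-295.2) + U
U = -327.9 − (+319.4) = -647.3 kJ/mol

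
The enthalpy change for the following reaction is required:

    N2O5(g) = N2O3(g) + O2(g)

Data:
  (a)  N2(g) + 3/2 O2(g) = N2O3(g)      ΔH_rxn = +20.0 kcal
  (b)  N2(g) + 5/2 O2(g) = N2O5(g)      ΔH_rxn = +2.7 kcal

ΔH_rxn = 17.3 kcal

(a) as written: +20.0 kcal
(b) reversed: -2.7 kcal
Summing the manipulated equations, ΔH_rxn = (+20.0) + (-2.7) = 17.3 kcal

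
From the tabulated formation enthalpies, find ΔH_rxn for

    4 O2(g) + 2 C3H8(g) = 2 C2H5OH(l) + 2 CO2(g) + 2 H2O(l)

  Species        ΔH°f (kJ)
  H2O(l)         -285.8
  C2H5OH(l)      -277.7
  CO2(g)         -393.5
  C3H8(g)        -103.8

ΔH_rxn = -1706.4 kJ

Products: 2·(-277.7) + 2·(-393.5) + 2·(-285.8) = -1914.0
Reactants: 4·(+0.0) + 2·(-103.8) = -207.6
ΔH_rxn = (-1914.0) − (-207.6) = -1706.4 kJ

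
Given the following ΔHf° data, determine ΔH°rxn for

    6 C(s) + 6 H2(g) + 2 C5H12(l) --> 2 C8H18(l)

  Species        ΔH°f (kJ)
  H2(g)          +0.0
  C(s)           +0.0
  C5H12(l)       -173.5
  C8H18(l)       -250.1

ΔH°rxn = -153.2 kJ

Products: 2·(-250.1) = -500.2
Reactants: 6·(+0.0) + 6·(+0.0) + 2·(-173.5) = -347.0
ΔH°rxn = (-500.2) − (-347.0) = -153.2 kJ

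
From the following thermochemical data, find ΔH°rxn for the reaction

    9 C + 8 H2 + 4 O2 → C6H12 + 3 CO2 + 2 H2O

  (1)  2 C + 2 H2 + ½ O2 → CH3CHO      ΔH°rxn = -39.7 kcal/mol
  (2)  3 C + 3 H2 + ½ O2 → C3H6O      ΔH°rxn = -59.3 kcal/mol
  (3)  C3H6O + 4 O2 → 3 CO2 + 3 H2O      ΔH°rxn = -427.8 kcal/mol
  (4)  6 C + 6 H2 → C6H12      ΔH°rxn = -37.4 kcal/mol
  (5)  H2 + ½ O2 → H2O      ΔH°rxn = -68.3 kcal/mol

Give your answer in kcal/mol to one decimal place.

(1): not needed (CH3CHO appears nowhere else).
(2) as written: -59.3 kcal/mol
(3) as written (CO2 already on the product side): -427.8 kcal/mol
(4) as written (C6H12 already on the product side): -37.4 kcal/mol
(5) reversed: +68.3 kcal/mol
Since enthalpy is a state function, ΔH°rxn = (-59.3) + (-427.8) + (-37.4) + (+68.3) = -456.2 kcal/mol

ΔH°rxn = -456.2 kcal/mol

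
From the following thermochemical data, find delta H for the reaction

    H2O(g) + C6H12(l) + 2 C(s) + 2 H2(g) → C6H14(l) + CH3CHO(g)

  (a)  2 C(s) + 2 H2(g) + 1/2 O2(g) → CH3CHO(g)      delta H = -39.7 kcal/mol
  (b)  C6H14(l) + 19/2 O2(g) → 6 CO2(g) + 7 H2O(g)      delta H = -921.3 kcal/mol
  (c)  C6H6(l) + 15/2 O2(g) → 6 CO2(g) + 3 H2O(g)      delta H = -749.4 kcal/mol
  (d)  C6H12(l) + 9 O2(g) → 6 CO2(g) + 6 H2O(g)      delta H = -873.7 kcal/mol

(a) as written (CH3CHO(g) already on the product side): -39.7 kcal/mol
(b) reversed (C6H14(l) must end up as a product): +921.3 kcal/mol
(c): not needed (C6H6(l) appears nowhere else).
(d) as written (C6H12(l) already on the reactant side): -873.7 kcal/mol
By Hess's law, delta H = (1)·(-39.7) + (-1)·(-921.3) + (1)·(-873.7) = 7.9 kcal/mol

delta H = 7.9 kcal/mol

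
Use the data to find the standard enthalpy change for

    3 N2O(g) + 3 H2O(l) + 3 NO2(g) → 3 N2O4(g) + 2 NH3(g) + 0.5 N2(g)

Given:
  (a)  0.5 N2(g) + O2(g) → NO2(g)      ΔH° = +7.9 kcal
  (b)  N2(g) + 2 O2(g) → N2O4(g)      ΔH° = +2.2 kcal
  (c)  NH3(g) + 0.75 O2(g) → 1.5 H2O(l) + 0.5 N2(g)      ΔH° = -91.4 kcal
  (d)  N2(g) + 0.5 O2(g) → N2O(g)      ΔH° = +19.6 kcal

(a) reversed and × 3: (-3)·(+7.9) = -23.7 kcal
(b) × 3: (3)·(+2.2) = +6.6 kcal
(c) reversed and × 2: (-2)·(-91.4) = +182.8 kcal
(d) reversed and × 3: (-3)·(+19.6) = -58.8 kcal
ΔH° = (-3)·(+7.9) + (3)·(+2.2) + (-2)·(-91.4) + (-3)·(+19.6) = 106.9 kcal

ΔH° = 106.9 kcal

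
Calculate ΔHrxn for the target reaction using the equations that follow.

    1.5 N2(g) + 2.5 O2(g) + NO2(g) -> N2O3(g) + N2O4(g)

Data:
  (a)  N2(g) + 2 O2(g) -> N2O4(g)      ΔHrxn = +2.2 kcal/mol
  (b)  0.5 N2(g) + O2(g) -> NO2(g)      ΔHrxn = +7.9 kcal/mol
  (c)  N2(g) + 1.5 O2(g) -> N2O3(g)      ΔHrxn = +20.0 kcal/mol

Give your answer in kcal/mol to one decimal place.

ΔHrxn = 14.3 kcal/mol

(a) as written: +2.2 kcal/mol
(b) reversed: -7.9 kcal/mol
(c) as written: +20.0 kcal/mol
Combining the equations, ΔHrxn = (1)·(+2.2) + (-1)·(+7.9) + (1)·(+20.0) = 14.3 kcal/mol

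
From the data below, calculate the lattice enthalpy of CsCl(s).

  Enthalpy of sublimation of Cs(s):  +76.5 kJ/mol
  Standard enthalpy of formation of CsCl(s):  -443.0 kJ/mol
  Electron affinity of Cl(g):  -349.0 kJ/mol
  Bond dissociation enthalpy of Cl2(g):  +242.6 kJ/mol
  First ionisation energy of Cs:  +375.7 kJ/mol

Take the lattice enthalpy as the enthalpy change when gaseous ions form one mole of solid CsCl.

ΔHf° = 1·ΔHsub + 1·(ΣIE) + 1/2·D(Cl2) + 1·EA + U
-443.0 = 1·(+76.5) + 1·(+375.7) + 1/2·(+242.6) + 1·(-349.0) + U
U = -443.0 − (+224.5) = -667.5 kJ/mol

U = -667.5 kJ/mol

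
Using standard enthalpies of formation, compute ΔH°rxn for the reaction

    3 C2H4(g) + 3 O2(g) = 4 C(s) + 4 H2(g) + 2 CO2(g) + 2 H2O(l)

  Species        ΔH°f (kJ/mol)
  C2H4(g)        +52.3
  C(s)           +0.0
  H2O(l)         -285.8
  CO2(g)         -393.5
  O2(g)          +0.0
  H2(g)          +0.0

Products: 4·(+0.0) + 4·(+0.0) + 2·(-393.5) + 2·(-285.8) = -1358.6
Reactants: 3·(+52.3) + 3·(+0.0) = +156.9
ΔH°rxn = (-1358.6) − (+156.9) = -1515.5 kJ/mol

ΔH°rxn = -1515.5 kJ/mol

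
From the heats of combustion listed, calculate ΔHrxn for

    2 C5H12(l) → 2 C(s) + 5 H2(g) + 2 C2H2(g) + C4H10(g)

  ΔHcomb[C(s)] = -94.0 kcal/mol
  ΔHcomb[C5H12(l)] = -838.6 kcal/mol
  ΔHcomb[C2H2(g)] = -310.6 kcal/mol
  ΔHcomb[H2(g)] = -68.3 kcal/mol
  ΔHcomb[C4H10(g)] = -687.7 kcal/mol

With combustion enthalpies, reactants minus products:
= [2·(-838.6)] − [2·(-94.0) + 5·(-68.3) + 2·(-310.6) + 1·(-687.7)]
= 161.2 kcal/mol

ΔHrxn = 161.2 kcal/mol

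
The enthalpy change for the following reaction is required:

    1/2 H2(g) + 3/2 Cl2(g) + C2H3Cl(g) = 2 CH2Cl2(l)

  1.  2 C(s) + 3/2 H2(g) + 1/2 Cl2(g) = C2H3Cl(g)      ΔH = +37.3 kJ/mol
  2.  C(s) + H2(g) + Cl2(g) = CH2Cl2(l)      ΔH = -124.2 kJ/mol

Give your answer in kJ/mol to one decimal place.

eq. 1 reversed (C2H3Cl(g) must end up as a reactant): -37.3 kJ/mol
eq. 2 × 2 (scale by 2 for the 2 CH2Cl2(l)): (2)·(-124.2) = -248.4 kJ/mol
Summing the manipulated equations, ΔH = (-37.3) + (-248.4) = -285.7 kJ/mol

ΔH = -285.7 kJ/mol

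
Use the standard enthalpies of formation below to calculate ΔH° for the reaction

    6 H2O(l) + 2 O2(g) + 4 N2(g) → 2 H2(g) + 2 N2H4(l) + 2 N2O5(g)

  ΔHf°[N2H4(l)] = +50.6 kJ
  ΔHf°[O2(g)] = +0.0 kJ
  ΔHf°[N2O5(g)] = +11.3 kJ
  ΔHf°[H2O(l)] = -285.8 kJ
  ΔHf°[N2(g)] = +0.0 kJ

ΔH° = 1838.6 kJ

Products: 2·(+0.0) + 2·(+50.6) + 2·(+11.3) = +123.8
Reactants: 6·(-285.8) + 2·(+0.0) + 4·(+0.0) = -1714.8
ΔH° = (+123.8) − (-1714.8) = 1838.6 kJ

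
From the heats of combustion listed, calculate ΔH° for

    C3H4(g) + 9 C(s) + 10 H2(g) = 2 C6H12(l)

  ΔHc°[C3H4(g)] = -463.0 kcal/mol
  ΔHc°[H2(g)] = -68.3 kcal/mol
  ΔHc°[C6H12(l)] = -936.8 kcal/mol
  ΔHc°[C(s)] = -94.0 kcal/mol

ΔH° = -118.4 kcal/mol

Using ΔH = Σ nΔHc°(reactants) − Σ nΔHc°(products):
= [1·(-463.0) + 9·(-94.0) + 10·(-68.3)] − [2·(-936.8)]
= -118.4 kcal/mol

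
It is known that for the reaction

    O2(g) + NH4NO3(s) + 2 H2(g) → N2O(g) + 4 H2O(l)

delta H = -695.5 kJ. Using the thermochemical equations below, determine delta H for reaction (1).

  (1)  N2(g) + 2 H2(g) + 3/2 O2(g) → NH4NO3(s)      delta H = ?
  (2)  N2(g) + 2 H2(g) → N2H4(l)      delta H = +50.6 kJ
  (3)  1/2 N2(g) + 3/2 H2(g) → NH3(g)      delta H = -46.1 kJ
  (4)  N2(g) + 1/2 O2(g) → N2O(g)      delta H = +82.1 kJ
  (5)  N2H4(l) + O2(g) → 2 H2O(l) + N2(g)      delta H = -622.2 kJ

(1) reversed: contributes −x
(2) × 2: (2)·(+50.6) = +101.2 kJ
(3): not needed.
(4) as written: +82.1 kJ
(5) × 2: (2)·(-622.2) = -1244.4 kJ
-695.5 = (+101.2) + (+82.1) + (-1244.4) − x
x = (-695.5 − (-1061.1)) / (-1) = -365.6 kJ

delta H = -365.6 kJ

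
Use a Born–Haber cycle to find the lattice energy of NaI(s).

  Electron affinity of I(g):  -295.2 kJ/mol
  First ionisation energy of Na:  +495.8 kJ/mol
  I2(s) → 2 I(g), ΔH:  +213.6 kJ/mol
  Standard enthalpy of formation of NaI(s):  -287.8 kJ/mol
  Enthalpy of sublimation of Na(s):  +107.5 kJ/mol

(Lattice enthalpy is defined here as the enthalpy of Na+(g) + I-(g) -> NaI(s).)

U = -702.7 kJ/mol

ΔHf° = 1·ΔHsub + 1·(ΣIE) + 1/2·D(I2) + 1·EA + U
-287.8 = 1·(+107.5) + 1·(+495.8) + 1/2·(+213.6) + 1·(-295.2) + U
U = -287.8 − (+414.9) = -702.7 kJ/mol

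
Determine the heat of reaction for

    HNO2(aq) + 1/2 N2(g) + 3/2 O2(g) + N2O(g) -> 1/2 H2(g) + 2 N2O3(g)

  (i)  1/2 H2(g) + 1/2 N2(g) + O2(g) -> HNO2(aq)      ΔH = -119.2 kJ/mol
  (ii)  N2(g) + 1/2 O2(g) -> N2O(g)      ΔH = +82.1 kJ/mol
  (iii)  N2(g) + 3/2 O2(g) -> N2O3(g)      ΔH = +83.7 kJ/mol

(i) reversed: +119.2 kJ/mol
(ii) reversed: -82.1 kJ/mol
(iii) × 2: (2)·(+83.7) = +167.4 kJ/mol
ΔH = (-1)·(-119.2) + (-1)·(+82.1) + (2)·(+83.7) = 204.5 kJ/mol

ΔH = 204.5 kJ/mol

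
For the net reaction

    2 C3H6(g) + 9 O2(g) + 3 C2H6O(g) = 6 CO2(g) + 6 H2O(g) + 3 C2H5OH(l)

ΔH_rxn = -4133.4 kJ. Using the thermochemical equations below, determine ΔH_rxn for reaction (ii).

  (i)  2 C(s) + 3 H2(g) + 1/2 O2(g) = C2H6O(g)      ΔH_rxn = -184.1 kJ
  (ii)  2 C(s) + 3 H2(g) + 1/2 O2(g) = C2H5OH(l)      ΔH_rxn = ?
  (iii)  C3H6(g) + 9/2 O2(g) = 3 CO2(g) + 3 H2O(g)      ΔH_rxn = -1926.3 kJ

(i) reversed and × 3 (reverse to put C2H6O(g) on the reactant side; scale by 3 for the 3 C2H6O(g)): (-3)·(-184.1) = +552.3 kJ
(ii) × 3 (scale by 3 for the 3 C2H5OH(l)): contributes 3·x
(iii) × 2 (×2 to match 2 C3H6(g) in the target): (2)·(-1926.3) = -3852.6 kJ
-4133.4 = (+552.3) + (-3852.6) + 3·x
x = (-4133.4 − (-3300.3)) / (3) = -277.7 kJ

ΔH_rxn = -277.7 kJ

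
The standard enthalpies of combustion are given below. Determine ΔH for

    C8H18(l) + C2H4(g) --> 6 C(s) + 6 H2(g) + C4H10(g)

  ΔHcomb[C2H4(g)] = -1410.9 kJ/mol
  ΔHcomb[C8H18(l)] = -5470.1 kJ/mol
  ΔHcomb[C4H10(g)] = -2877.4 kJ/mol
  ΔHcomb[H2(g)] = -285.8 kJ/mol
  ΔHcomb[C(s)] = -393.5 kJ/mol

ΔH = 72.2 kJ/mol

With combustion enthalpies, reactants minus products:
= [1·(-5470.1) + 1·(-1410.9)] − [6·(-393.5) + 6·(-285.8) + 1·(-2877.4)]
= 72.2 kJ/mol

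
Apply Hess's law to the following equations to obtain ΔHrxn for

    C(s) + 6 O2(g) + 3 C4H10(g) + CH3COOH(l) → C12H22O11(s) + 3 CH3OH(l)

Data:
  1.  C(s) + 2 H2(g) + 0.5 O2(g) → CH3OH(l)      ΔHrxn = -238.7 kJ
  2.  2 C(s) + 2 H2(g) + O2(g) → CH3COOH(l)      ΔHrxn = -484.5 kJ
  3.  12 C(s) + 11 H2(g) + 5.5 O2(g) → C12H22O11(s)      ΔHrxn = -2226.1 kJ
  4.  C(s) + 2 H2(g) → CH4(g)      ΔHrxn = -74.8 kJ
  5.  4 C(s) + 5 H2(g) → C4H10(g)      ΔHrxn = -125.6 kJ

ΔHrxn = -2080.9 kJ

eq. 1 × 3: (3)·(-238.7) = -716.1 kJ
eq. 2 reversed: +484.5 kJ
eq. 3 as written: -2226.1 kJ
eq. 4: not needed.
eq. 5 reversed and × 3: (-3)·(-125.6) = +376.8 kJ
Summing the manipulated equations, ΔHrxn = (-716.1) + (+484.5) + (-2226.1) + (+376.8) = -2080.9 kJ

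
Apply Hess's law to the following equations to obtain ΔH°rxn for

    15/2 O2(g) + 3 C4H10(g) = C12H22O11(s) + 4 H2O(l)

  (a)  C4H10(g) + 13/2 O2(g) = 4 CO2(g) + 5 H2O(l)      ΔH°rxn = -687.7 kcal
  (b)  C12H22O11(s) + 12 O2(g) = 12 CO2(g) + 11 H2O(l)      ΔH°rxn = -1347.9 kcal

ΔH°rxn = -715.2 kcal

(a) × 3: (3)·(-687.7) = -2063.1 kcal
(b) reversed: +1347.9 kcal
ΔH°rxn = (3)·(-687.7) + (-1)·(-1347.9) = -715.2 kcal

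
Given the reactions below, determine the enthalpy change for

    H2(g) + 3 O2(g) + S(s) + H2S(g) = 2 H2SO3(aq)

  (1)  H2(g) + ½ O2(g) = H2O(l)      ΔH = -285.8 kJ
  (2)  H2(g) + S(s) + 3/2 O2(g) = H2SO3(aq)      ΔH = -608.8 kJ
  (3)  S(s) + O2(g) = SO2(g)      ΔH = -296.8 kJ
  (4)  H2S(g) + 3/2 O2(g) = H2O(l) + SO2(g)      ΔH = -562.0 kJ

ΔH = -1197.0 kJ

(1) reversed: +285.8 kJ
(2) × 2: (2)·(-608.8) = -1217.6 kJ
(3) reversed: +296.8 kJ
(4) as written: -562.0 kJ
ΔH = (-1)·(-285.8) + (2)·(-608.8) + (-1)·(-296.8) + (1)·(-562.0) = -1197.0 kJ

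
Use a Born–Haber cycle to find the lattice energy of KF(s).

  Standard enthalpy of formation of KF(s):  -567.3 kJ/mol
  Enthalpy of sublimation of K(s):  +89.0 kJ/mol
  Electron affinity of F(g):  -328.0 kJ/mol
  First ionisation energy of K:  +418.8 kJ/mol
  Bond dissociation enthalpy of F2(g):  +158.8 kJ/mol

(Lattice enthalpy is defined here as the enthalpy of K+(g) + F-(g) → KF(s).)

U = -826.5 kJ/mol

ΔHf° = 1·ΔHsub + 1·(ΣIE) + 1/2·D(F2) + 1·EA + U
-567.3 = 1·(+89.0) + 1·(+418.8) + 1/2·(+158.8) + 1·(-328.0) + U
U = -567.3 − (+259.2) = -826.5 kJ/mol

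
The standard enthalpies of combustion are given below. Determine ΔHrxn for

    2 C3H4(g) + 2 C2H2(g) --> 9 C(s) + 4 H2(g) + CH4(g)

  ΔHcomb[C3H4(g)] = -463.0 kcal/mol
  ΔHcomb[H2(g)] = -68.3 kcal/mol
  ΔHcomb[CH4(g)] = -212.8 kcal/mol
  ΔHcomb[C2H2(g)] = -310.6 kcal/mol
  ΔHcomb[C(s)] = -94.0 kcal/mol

ΔHrxn = -215.2 kcal/mol

Using ΔH = Σ nΔHc°(reactants) − Σ nΔHc°(products):
= [2·(-463.0) + 2·(-310.6)] − [9·(-94.0) + 4·(-68.3) + 1·(-212.8)]
= -215.2 kcal/mol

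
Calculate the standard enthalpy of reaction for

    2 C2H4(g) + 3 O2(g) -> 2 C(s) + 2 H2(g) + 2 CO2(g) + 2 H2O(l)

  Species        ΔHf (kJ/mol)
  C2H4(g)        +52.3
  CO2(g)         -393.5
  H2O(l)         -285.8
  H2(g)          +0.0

ΔH°rxn = -1463.2 kJ/mol

ΔH°rxn = Σ nΔHf°(products) − Σ nΔHf°(reactants).
Products: 2·(+0.0) + 2·(+0.0) + 2·(-393.5) + 2·(-285.8) = -1358.6
Reactants: 2·(+52.3) + 3·(+0.0) = +104.6
ΔH°rxn = (-1358.6) − (+104.6) = -1463.2 kJ/mol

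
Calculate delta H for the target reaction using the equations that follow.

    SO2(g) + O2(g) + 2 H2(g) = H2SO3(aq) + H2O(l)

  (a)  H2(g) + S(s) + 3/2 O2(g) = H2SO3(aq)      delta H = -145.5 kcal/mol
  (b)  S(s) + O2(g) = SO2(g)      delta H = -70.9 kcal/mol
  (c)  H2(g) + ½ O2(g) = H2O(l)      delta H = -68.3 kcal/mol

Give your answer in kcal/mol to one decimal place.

delta H = -142.9 kcal/mol

(a) as written (H2SO3(aq) already on the product side): -145.5 kcal/mol
(b) reversed (reverse to put SO2(g) on the reactant side): +70.9 kcal/mol
(c) as written (H2O(l) already on the product side): -68.3 kcal/mol
delta H = (-145.5) + (+70.9) + (-68.3) = -142.9 kcal/mol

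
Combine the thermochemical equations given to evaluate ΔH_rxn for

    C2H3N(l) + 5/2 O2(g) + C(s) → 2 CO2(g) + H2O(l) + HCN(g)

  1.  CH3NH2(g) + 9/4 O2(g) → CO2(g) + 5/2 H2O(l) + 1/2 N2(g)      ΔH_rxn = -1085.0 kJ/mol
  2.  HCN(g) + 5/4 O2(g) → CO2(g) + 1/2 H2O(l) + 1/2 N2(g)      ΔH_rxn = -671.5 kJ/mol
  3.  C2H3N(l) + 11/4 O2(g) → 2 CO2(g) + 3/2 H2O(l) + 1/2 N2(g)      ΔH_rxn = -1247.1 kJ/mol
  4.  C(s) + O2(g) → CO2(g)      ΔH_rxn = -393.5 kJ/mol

ΔH_rxn = -969.1 kJ/mol

eq. 1: not needed (CH3NH2(g) appears nowhere else).
eq. 2 reversed (reverse to put HCN(g) on the product side): +671.5 kJ/mol
eq. 3 as written (C2H3N(l) already on the reactant side): -1247.1 kJ/mol
eq. 4 as written (C(s) already on the reactant side): -393.5 kJ/mol
ΔH_rxn = (-1)·(-671.5) + (1)·(-1247.1) + (1)·(-393.5) = -969.1 kJ/mol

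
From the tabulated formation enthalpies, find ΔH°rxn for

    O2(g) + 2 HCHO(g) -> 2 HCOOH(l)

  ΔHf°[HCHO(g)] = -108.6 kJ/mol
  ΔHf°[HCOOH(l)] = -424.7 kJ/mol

ΔH°rxn = Σ nΔHf°(products) − Σ nΔHf°(reactants).
Products: 2·(-424.7) = -849.4
Reactants: 1·(+0.0) + 2·(-108.6) = -217.2
ΔH°rxn = (-849.4) − (-217.2) = -632.2 kJ/mol

ΔH°rxn = -632.2 kJ/mol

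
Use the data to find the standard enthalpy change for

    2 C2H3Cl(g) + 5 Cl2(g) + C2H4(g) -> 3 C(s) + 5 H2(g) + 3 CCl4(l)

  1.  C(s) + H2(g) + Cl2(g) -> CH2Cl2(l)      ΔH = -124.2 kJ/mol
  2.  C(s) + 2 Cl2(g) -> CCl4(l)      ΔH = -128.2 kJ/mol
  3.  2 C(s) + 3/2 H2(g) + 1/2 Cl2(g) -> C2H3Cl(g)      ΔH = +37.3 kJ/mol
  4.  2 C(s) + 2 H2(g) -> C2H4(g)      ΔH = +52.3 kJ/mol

ΔH = -511.5 kJ/mol

eq. 1: not needed (CH2Cl2(l) appears nowhere else).
eq. 2 × 3 (×3 to match 3 CCl4(l) in the target): (3)·(-128.2) = -384.6 kJ/mol
eq. 3 reversed and × 2 (C2H3Cl(g) must end up as a reactant; ×2 to match 2 C2H3Cl(g) in the target): (-2)·(+37.3) = -74.6 kJ/mol
eq. 4 reversed (C2H4(g) must end up as a reactant): -52.3 kJ/mol
ΔH = (3)·(-128.2) + (-2)·(+37.3) + (-1)·(+52.3) = -511.5 kJ/mol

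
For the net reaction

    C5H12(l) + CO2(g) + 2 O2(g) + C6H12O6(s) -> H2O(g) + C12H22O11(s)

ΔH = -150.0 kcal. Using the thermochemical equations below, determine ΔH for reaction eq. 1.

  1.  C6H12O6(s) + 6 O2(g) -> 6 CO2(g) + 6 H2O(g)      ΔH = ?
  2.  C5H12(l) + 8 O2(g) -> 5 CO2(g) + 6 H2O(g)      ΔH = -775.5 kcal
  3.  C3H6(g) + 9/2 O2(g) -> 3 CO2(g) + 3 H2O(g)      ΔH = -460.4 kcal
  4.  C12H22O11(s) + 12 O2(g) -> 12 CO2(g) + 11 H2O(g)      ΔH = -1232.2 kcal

eq. 1 as written: contributes x
eq. 2 as written: -775.5 kcal
eq. 3: not needed.
eq. 4 reversed: +1232.2 kcal
-150.0 = (-775.5) + (+1232.2) + x
x = (-150.0 − (+456.7)) / (1) = -606.7 kcal

ΔH = -606.7 kcal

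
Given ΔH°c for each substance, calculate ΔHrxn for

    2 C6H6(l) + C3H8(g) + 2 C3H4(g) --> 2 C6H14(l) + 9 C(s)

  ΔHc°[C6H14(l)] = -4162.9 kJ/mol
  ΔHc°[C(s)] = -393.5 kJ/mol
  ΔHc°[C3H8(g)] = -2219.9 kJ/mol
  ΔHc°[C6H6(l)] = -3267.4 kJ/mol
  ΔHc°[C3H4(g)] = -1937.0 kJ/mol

ΔHrxn = -761.4 kJ/mol

Using ΔH = Σ nΔHc°(reactants) − Σ nΔHc°(products):
= [2·(-3267.4) + 1·(-2219.9) + 2·(-1937.0)] − [2·(-4162.9) + 9·(-393.5)]
= -761.4 kJ/mol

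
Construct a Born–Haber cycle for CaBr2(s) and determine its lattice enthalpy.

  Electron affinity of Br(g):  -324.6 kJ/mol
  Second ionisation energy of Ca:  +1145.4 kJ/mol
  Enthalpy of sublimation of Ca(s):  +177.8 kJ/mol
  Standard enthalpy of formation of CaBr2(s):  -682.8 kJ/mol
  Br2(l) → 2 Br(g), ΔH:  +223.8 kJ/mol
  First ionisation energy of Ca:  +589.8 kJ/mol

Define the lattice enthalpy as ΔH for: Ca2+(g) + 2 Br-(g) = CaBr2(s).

U = -2170.4 kJ/mol

ΔHf° = 1·ΔHsub + 1·(ΣIE) + 1·D(Br2) + 2·EA + U
-682.8 = 1·(+177.8) + 1·(+1735.2) + 1·(+223.8) + 2·(-324.6) + U
U = -682.8 − (+1487.6) = -2170.4 kJ/mol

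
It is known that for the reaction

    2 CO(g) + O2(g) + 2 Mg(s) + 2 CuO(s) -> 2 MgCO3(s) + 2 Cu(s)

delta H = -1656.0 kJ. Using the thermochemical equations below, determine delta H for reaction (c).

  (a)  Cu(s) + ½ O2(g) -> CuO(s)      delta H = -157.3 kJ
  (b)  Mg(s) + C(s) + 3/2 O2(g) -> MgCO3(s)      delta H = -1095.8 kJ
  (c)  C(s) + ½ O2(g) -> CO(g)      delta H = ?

(a) reversed and × 2 (reverse to put CuO(s) on the reactant side; scale by 2 for the 2 CuO(s)): (-2)·(-157.3) = +314.6 kJ
(b) × 2 (×2 to match 2 MgCO3(s) in the target): (2)·(-1095.8) = -2191.6 kJ
(c) reversed and × 2 (reverse to put CO(g) on the reactant side; ×2 to match 2 CO(g) in the target): contributes −2·x
-1656.0 = (+314.6) + (-2191.6) − 2·x
x = (-1656.0 − (-1877.0)) / (-2) = -110.5 kJ

delta H = -110.5 kJ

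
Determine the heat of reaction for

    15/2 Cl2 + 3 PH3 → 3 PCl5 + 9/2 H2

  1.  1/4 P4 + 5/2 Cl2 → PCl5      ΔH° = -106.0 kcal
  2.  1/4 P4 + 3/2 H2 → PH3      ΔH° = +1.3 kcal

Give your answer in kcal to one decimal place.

ΔH° = -321.9 kcal

eq. 1 × 3: (3)·(-106.0) = -318.0 kcal
eq. 2 reversed and × 3: (-3)·(+1.3) = -3.9 kcal
ΔH° = (3)·(-106.0) + (-3)·(+1.3) = -321.9 kcal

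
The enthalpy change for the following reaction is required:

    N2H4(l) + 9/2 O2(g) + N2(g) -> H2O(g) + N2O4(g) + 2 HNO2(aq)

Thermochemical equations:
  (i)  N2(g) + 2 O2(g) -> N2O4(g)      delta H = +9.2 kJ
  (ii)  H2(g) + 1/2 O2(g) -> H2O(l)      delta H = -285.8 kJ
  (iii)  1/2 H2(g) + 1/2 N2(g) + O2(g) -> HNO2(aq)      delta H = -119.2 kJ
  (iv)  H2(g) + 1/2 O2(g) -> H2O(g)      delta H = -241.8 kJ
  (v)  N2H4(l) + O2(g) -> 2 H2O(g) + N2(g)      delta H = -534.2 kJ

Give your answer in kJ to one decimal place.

(i) as written: +9.2 kJ
(ii): not needed.
(iii) × 2: (2)·(-119.2) = -238.4 kJ
(iv) reversed: +241.8 kJ
(v) as written: -534.2 kJ
delta H = (+9.2) + (-238.4) + (+241.8) + (-534.2) = -521.6 kJ

delta H = -521.6 kJ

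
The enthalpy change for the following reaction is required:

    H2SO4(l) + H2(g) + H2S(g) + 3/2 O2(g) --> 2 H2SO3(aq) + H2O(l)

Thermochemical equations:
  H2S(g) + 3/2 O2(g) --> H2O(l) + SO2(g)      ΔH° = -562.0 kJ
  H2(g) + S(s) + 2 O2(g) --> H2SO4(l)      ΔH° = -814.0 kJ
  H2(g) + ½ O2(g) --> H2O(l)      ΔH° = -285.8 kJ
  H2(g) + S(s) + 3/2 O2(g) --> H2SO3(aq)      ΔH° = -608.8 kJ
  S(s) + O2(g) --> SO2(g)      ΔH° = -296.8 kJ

equation 1 as written: -562.0 kJ
equation 2 reversed: +814.0 kJ
equation 3: not needed.
equation 4 × 2: (2)·(-608.8) = -1217.6 kJ
equation 5 reversed: +296.8 kJ
By Hess's law, ΔH° = (-562.0) + (+814.0) + (-1217.6) + (+296.8) = -668.8 kJ

ΔH° = -668.8 kJ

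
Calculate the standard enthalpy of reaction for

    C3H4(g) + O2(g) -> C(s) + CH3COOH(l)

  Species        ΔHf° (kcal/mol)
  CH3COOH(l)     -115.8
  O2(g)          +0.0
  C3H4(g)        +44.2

ΔH°rxn = Σ nΔHf°(products) − Σ nΔHf°(reactants).
Products: 1·(+0.0) + 1·(-115.8) = -115.8
Reactants: 1·(+44.2) + 1·(+0.0) = +44.2
ΔH°rxn = (-115.8) − (+44.2) = -160.0 kcal/mol

ΔH°rxn = -160.0 kcal/mol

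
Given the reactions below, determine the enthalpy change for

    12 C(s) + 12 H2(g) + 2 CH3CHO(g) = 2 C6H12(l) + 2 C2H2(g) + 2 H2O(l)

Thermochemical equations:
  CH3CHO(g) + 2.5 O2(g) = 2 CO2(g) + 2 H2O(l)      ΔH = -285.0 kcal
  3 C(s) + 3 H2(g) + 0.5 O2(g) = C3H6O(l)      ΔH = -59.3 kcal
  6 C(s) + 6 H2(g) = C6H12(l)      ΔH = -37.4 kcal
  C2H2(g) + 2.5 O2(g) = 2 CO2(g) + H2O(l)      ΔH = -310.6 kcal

equation 1 × 2: (2)·(-285.0) = -570.0 kcal
equation 2: not needed.
equation 3 × 2: (2)·(-37.4) = -74.8 kcal
equation 4 reversed and × 2: (-2)·(-310.6) = +621.2 kcal
By Hess's law, ΔH = (-570.0) + (-74.8) + (+621.2) = -23.6 kcal

ΔH = -23.6 kcal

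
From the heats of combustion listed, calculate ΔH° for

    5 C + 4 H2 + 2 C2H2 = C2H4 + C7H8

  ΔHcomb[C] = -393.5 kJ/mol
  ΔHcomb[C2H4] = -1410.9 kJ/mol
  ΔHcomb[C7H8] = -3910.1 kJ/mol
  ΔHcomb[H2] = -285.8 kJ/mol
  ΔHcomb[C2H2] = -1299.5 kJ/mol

Using ΔH = Σ nΔHc°(reactants) − Σ nΔHc°(products):
= [5·(-393.5) + 4·(-285.8) + 2·(-1299.5)] − [1·(-1410.9) + 1·(-3910.1)]
= -388.7 kJ/mol

ΔH° = -388.7 kJ/mol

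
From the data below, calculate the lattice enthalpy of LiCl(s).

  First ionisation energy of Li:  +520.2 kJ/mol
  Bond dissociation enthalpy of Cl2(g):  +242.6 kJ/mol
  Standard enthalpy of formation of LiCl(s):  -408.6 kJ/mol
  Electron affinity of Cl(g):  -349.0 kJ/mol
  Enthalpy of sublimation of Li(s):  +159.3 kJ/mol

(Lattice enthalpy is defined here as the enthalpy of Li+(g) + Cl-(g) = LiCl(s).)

ΔHf° = 1·ΔHsub + 1·(ΣIE) + 1/2·D(Cl2) + 1·EA + U
-408.6 = 1·(+159.3) + 1·(+520.2) + 1/2·(+242.6) + 1·(-349.0) + U
U = -408.6 − (+451.8) = -860.4 kJ/mol

U = -860.4 kJ/mol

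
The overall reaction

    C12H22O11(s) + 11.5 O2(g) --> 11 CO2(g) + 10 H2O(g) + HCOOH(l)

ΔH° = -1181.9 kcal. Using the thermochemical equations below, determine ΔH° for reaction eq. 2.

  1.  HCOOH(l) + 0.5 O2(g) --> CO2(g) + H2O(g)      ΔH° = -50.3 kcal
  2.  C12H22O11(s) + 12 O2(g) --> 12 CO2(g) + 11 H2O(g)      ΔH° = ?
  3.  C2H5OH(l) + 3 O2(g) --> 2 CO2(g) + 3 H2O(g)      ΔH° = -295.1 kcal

eq. 1 reversed (HCOOH(l) must end up as a product): +50.3 kcal
eq. 2 as written (C12H22O11(s) already on the reactant side): contributes x
eq. 3: not needed (C2H5OH(l) appears nowhere else).
-1181.9 = (+50.3) + x
x = (-1181.9 − (+50.3)) / (1) = -1232.2 kcal

ΔH° = -1232.2 kcal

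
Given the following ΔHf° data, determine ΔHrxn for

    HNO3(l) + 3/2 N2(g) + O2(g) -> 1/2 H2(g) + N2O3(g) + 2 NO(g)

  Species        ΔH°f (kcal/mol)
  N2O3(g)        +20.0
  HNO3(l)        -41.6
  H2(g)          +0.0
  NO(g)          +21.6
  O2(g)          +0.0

ΔHrxn = 104.8 kcal/mol

ΔH°rxn = Σ nΔHf°(products) − Σ nΔHf°(reactants).
Products: 1/2·(+0.0) + 1·(+20.0) + 2·(+21.6) = +63.2
Reactants: 1·(-41.6) + 3/2·(+0.0) + 1·(+0.0) = -41.6
ΔHrxn = (+63.2) − (-41.6) = 104.8 kcal/mol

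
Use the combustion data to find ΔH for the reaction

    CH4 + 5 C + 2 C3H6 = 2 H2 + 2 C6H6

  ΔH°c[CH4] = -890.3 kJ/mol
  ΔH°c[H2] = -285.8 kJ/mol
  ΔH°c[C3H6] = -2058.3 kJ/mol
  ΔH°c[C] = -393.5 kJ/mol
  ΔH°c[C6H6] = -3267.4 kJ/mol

ΔH = 132.0 kJ/mol

Using ΔH = Σ nΔHc°(reactants) − Σ nΔHc°(products):
= [1·(-890.3) + 5·(-393.5) + 2·(-2058.3)] − [2·(-285.8) + 2·(-3267.4)]
= 132.0 kJ/mol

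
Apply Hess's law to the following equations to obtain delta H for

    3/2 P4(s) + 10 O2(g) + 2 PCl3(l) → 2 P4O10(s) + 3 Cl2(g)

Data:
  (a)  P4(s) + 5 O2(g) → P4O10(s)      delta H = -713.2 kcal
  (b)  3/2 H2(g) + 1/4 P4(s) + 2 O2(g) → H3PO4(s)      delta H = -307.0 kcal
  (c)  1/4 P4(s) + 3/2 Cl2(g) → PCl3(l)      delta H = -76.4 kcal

(a) × 2 (scale by 2 for the 2 P4O10(s)): (2)·(-713.2) = -1426.4 kcal
(b): not needed (H2(g) appears nowhere else).
(c) reversed and × 2 (PCl3(l) must end up as a reactant; scale by 2 for the 2 PCl3(l)): (-2)·(-76.4) = +152.8 kcal
By Hess's law, delta H = (2)·(-713.2) + (-2)·(-76.4) = -1273.6 kcal

delta H = -1273.6 kcal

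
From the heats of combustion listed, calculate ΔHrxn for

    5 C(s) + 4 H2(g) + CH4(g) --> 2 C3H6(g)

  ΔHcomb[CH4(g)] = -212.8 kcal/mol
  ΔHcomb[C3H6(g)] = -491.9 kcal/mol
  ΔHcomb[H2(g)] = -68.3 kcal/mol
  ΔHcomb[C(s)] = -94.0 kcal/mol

ΔHrxn = 27.8 kcal/mol

Using ΔH = Σ nΔHc°(reactants) − Σ nΔHc°(products):
= [5·(-94.0) + 4·(-68.3) + 1·(-212.8)] − [2·(-491.9)]
= 27.8 kcal/mol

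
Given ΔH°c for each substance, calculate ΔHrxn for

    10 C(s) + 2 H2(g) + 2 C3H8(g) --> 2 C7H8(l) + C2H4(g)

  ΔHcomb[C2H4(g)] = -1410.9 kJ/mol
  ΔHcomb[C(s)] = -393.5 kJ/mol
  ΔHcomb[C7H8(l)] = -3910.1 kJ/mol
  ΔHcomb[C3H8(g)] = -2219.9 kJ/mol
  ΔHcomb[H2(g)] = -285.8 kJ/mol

With combustion enthalpies, reactants minus products:
= [10·(-393.5) + 2·(-285.8) + 2·(-2219.9)] − [2·(-3910.1) + 1·(-1410.9)]
= 284.7 kJ/mol

ΔHrxn = 284.7 kJ/mol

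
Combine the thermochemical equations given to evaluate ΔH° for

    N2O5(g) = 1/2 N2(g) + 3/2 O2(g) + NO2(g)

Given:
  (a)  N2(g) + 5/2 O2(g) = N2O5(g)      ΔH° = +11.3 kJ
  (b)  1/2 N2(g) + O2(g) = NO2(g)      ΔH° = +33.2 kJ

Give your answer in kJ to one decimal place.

ΔH° = 21.9 kJ

(a) reversed: -11.3 kJ
(b) as written: +33.2 kJ
ΔH° = (-1)·(+11.3) + (1)·(+33.2) = 21.9 kJ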